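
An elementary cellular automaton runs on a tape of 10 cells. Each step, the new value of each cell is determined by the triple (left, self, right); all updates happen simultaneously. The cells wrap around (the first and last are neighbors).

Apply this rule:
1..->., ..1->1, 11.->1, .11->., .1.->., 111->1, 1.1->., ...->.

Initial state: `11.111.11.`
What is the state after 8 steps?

....1..1..

step 1: .1..11..1.
step 2: 1..1.1.1..
step 3: ..1......1
step 4: .1......1.
step 5: 1......1..
step 6: ......1..1
step 7: .....1..1.
step 8: ....1..1..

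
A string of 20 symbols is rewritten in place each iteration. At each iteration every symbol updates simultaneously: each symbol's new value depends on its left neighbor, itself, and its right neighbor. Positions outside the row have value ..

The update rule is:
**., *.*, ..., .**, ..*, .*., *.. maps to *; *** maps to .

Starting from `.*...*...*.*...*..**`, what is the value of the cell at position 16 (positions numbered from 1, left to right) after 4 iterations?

********************
*..................*
********************  (repeats iteration 1; period 2)
iteration 4: *..................*
position 16 holds .

.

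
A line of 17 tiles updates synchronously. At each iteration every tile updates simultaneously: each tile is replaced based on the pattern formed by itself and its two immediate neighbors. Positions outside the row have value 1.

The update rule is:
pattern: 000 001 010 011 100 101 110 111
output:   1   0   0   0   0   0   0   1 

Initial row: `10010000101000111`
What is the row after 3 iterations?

00100110010011100

00000110000010011
01110000111000001
00100110010011100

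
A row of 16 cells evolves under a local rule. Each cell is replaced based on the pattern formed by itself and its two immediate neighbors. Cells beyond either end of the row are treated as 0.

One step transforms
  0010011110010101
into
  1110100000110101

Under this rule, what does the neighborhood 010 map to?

1

At position 2 the neighborhood is 010; the next row has 1 there.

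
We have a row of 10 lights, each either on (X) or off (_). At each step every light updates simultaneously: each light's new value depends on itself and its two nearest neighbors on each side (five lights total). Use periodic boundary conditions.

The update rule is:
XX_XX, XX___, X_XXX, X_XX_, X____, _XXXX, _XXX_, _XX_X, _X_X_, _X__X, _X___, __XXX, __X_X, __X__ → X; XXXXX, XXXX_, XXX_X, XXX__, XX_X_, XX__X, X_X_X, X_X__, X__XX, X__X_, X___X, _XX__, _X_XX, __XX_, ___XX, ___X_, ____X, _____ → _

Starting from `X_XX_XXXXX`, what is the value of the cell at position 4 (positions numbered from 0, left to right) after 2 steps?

_XXXXXX___
_XX____XX_
position 4 holds _

_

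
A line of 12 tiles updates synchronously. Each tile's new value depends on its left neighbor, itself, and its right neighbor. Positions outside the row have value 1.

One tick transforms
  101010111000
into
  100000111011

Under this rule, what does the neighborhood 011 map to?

1

At position 6 the neighborhood is 011; the next row has 1 there.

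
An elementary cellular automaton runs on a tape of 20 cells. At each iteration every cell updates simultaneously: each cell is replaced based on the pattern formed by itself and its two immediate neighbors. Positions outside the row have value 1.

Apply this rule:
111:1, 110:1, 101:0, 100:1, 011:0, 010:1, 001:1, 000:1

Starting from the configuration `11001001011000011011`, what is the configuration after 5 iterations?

11111111001111101001
11111111110111101110
11111111110011100110
11111111111101111010
11111111111100111010

11111111111100111010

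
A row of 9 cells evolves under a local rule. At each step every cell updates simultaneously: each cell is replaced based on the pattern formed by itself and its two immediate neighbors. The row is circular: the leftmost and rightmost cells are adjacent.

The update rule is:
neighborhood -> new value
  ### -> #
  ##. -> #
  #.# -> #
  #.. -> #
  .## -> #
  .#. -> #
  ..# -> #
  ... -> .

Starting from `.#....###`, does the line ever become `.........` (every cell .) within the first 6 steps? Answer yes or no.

no

step 1: ###..####
step 2: #########
step 3: #########  (fixed point — unchanged through step 6)
step 6 is #########, still not uniform .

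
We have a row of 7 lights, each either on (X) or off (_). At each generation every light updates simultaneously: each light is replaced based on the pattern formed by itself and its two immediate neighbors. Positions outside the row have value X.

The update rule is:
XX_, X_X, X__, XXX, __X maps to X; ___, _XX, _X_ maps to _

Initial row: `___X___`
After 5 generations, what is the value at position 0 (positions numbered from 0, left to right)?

X

X_X_X_X
XX_X_X_
XXX_X_X
XXXX_X_
XXXXX_X
position 0 holds X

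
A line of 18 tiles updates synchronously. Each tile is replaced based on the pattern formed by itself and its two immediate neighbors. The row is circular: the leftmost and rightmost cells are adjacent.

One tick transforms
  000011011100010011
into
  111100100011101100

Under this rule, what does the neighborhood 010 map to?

At position 13 the neighborhood is 010; the next row has 0 there.

0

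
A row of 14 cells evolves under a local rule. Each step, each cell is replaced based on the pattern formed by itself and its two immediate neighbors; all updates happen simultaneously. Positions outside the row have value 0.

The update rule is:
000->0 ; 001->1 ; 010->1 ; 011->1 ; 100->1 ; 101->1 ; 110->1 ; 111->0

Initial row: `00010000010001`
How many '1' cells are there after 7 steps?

step 1: 00111000111011
step 2: 01101101101111
step 3: 11111111111001
step 4: 10000000001111
step 5: 11000000011001
step 6: 11100000111111
step 7: 10110001100001
count of 1: 6

6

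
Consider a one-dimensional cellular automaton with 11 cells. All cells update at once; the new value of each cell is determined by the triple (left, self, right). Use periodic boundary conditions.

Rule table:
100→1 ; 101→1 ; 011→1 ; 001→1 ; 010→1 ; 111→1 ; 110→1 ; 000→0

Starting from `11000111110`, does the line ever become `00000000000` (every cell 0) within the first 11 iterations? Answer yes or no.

11101111111
11111111111
11111111111  (fixed point — unchanged through iteration 11)
iteration 11 is 11111111111, still not uniform 0

no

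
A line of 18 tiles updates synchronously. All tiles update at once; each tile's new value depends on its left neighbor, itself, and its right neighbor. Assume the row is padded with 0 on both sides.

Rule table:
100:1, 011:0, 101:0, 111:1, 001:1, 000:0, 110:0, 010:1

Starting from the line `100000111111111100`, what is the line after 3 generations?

011000110111101100

110001011111111010
001011001111110011
011000110111101100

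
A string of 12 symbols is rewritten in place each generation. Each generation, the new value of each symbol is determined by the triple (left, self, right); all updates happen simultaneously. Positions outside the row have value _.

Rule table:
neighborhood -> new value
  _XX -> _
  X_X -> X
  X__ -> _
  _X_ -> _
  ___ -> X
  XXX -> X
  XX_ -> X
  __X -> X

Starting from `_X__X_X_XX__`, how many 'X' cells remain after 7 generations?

6

X__X_X_X_X_X
__X_X_X_X_X_
XX_X_X_X_X__
_XX_X_X_X__X
X_XX_X_X__X_
_X_XX_X__X__
X_X_XX__X__X
count of X: 6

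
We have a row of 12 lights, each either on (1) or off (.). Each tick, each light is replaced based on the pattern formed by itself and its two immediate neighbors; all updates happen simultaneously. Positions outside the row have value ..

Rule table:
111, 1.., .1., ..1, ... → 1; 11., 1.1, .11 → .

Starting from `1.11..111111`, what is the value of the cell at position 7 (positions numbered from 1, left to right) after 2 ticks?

.

tick 1: 1...11.1111.
tick 2: 1111....11.1
position 7 holds .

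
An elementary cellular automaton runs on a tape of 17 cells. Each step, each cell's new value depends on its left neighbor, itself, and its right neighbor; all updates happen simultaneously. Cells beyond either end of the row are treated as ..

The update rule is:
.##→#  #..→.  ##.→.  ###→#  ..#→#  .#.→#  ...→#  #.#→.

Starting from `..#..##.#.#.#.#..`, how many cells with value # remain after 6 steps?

step 1: ###.##..#.#.#.#.#
step 2: ##..#..##.#.#.#.#
step 3: #..##.##..#.#.#.#
step 4: #.##..#..##.#.#.#
step 5: #.#..##.##..#.#.#
step 6: #.#.##..#..##.#.#
count of #: 9

9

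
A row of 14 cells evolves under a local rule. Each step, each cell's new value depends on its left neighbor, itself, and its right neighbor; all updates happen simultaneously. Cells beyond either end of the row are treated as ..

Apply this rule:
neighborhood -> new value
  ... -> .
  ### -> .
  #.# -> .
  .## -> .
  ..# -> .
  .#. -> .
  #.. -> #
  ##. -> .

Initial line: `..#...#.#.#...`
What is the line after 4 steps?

......#.......

...#.......#..
....#.......#.
.....#.......#
......#.......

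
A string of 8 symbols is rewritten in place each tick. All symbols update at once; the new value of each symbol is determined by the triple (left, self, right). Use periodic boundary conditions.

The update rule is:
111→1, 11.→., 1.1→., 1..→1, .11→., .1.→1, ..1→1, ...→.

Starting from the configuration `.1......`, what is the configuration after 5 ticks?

111.....
.1.1...1
.1.11.11
.1......  (repeats tick 0; period 4)
tick 5: 111.....

111.....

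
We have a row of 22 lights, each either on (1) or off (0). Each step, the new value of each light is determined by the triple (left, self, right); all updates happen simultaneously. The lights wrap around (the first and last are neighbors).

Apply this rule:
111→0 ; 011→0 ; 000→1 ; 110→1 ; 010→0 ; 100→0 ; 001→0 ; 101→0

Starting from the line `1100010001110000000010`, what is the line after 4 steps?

0001010001000000101100

0101000100010111111000
0000010001000000001011
0111000100011111100001
0001010001000000101100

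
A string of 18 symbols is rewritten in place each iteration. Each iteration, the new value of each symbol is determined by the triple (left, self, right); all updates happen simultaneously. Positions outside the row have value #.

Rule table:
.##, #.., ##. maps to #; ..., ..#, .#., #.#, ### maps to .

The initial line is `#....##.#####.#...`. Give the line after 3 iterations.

iteration 1: ##...##.#...#..#..
iteration 2: .##..##..#...#..#.
iteration 3: .###.###..#...#...

.###.###..#...#...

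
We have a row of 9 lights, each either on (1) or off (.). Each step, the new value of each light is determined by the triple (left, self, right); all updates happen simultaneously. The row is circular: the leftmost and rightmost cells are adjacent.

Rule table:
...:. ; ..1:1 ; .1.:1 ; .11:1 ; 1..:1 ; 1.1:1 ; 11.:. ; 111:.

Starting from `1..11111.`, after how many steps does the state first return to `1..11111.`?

1111....1
....1..11
1..11111.

3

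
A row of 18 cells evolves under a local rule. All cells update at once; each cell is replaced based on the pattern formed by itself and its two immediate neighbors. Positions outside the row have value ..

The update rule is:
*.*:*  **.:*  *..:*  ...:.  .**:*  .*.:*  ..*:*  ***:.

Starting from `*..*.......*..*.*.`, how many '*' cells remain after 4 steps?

*****.....********
*...**...**......*
**.****.****....**
****..***..**..***
count of *: 12

12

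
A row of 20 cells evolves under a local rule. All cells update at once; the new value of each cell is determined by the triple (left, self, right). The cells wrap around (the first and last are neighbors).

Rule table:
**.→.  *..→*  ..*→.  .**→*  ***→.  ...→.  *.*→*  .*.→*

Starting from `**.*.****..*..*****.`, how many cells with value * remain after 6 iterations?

8

*.****...*.**.*....*
.**...*..***.***...*
**.*..**.*..**..*..*
..***.*.***.*.*.**.*
*.*..****..******.**
.***.*...*.*.....**.
count of *: 8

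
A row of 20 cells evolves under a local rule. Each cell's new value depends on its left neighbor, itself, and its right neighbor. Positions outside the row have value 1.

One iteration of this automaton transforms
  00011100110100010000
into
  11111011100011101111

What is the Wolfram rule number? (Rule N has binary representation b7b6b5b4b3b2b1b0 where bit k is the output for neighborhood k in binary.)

position 4: 111 → 1  (bit 7 = 1)
position 5: 110 → 0  (bit 6 = 0)
position 10: 101 → 0  (bit 5 = 0)
position 0: 100 → 1  (bit 4 = 1)
position 3: 011 → 1  (bit 3 = 1)
position 11: 010 → 0  (bit 2 = 0)
position 2: 001 → 1  (bit 1 = 1)
position 1: 000 → 1  (bit 0 = 1)
bits b7..b0 = 10011011 = 155

155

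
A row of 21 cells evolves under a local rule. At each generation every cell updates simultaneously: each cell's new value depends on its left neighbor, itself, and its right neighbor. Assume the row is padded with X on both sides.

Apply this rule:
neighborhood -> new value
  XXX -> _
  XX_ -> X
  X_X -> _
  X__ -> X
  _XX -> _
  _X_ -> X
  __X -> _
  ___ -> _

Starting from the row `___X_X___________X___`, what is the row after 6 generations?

__XX__XX__XX_______X_

generation 1: X__X_XX__________XX__
generation 2: XX_X__XX__________XX_
generation 3: _X_XX__XX__________X_
generation 4: _X__XX__XX_________X_
generation 5: _XX__XX__XX________X_
generation 6: __XX__XX__XX_______X_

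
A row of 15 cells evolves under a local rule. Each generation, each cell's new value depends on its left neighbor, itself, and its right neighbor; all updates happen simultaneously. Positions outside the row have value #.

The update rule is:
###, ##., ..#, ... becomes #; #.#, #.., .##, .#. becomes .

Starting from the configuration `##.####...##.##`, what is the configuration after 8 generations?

##..###.##.#..#
##.#.##..#...#.
##....#.#..##..
##.###....#.#.#
##..##.###.....
##.#.#..##.####
##.....#.#..###
##.####....#.##

##.####....#.##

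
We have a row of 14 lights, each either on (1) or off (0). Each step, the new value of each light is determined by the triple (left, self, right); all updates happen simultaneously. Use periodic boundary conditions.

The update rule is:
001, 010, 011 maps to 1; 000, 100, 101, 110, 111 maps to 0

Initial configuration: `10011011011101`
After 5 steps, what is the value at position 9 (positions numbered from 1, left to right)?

00110010010001
01100110110011
01001100100110
11011001101100
10010011001001
position 9 holds 0

0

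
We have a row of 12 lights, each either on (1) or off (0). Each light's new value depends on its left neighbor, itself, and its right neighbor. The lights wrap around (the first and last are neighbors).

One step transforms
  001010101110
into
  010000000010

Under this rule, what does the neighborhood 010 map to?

At position 2 the neighborhood is 010; the next row has 0 there.

0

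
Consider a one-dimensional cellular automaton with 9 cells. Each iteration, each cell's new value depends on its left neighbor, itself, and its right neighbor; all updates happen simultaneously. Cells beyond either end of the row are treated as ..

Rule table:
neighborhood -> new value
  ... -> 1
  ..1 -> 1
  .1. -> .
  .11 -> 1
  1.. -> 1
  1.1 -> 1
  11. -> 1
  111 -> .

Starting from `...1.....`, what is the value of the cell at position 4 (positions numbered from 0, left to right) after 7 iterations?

iteration 1: 111.11111
iteration 2: 1.111...1
iteration 3: .11.1111.
iteration 4: 11111..11
iteration 5: 1...11111
iteration 6: .1111...1
iteration 7: 11..1111.
position 4 holds 1

1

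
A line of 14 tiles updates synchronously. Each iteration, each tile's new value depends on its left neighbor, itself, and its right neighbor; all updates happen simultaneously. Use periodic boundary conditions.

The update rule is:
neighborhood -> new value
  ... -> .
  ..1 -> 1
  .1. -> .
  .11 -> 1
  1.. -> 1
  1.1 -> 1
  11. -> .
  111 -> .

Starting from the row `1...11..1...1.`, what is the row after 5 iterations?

.1.11.11.1.1.1
1.11.11.1.1.1.
.11.11.1.1.1.1
11.11.1.1.1.1.
1.11.1.1.1.1.1

1.11.1.1.1.1.1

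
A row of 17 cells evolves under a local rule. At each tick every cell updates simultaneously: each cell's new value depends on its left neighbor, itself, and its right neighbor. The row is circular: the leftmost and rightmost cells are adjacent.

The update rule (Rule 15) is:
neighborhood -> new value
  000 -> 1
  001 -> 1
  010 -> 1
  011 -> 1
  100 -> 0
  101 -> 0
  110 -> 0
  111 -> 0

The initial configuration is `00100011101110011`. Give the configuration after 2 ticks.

11001000111011100

01101110001000110
11001000111011100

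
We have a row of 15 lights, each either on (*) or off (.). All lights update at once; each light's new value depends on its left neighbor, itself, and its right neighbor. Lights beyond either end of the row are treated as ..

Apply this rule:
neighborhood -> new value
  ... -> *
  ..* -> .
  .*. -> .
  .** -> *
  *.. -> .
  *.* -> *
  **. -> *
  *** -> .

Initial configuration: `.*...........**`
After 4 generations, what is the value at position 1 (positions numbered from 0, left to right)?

generation 1: ...*********.**
generation 2: **.*.......****
generation 3: ***..*****.*..*
generation 4: *.*..*...**....
position 1 holds .

.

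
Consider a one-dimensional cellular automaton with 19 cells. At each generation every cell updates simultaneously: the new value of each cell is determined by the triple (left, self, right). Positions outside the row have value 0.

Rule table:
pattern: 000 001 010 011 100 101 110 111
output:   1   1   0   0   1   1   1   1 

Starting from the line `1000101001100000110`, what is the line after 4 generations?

0111010110111111011
1011101011011111101
0101110101101111110
1010111010110111111

1010111010110111111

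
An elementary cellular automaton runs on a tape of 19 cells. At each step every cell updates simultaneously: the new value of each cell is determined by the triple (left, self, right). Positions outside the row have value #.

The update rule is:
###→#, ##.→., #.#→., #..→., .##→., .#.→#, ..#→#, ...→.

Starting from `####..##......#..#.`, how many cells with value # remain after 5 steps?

5

###..#.......##.##.
##..##......#......
#..#.......##.....#
..##......#......#.
.#.......##.....##.
count of #: 5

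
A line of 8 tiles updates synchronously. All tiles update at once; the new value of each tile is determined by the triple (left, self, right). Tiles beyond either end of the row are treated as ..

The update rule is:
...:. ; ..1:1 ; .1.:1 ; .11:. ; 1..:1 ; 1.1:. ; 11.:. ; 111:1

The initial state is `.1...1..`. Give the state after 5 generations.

111.111.
.1...1.1
111.11.1
.1.....1
111...11

111...11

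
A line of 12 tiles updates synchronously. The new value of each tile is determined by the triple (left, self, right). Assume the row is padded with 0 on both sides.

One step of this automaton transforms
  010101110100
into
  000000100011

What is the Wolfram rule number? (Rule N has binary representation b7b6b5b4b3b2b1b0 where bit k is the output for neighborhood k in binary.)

145

position 6: 111 → 1  (bit 7 = 1)
position 7: 110 → 0  (bit 6 = 0)
position 2: 101 → 0  (bit 5 = 0)
position 10: 100 → 1  (bit 4 = 1)
position 5: 011 → 0  (bit 3 = 0)
position 1: 010 → 0  (bit 2 = 0)
position 0: 001 → 0  (bit 1 = 0)
position 11: 000 → 1  (bit 0 = 1)
bits b7..b0 = 10010001 = 145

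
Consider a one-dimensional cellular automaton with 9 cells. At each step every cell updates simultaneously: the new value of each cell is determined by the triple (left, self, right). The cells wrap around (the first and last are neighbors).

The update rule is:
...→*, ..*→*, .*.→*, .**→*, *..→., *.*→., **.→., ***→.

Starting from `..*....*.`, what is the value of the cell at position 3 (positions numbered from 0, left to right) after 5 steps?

***.****.
*...*....
*.***.***
..*...*..
***.***.*
position 3 holds .

.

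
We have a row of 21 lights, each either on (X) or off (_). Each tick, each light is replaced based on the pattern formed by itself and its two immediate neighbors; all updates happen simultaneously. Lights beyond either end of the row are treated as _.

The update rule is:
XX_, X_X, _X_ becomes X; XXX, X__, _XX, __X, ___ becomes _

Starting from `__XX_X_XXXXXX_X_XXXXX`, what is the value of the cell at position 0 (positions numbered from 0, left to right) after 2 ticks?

___XXXX_____XXXX____X
______X________X____X
position 0 holds _

_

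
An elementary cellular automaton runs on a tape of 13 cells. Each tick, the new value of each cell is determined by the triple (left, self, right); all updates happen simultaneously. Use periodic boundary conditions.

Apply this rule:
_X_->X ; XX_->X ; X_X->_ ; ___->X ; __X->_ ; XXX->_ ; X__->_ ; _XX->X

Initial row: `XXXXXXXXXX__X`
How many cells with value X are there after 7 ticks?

tick 1: _________X__X
tick 2: _XXXXXXX_X__X
tick 3: _X_____X_X__X
tick 4: _X_XXX_X_X__X
tick 5: _X_X_X_X_X__X
tick 6: _X_X_X_X_X__X  (fixed point — unchanged through tick 7)
count of X: 6

6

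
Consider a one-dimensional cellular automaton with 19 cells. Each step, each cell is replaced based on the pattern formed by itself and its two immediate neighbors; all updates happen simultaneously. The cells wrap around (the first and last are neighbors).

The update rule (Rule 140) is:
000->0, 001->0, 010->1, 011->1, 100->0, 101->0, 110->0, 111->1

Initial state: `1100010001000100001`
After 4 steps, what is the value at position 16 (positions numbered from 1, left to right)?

1000010001000100001
0000010001000100001
0000010001000100001  (fixed point — unchanged through step 4)
position 16 holds 0

0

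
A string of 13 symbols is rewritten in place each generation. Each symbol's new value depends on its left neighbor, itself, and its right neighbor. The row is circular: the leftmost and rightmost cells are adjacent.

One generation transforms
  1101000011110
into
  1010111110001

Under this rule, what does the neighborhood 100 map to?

At position 4 the neighborhood is 100; the next row has 1 there.

1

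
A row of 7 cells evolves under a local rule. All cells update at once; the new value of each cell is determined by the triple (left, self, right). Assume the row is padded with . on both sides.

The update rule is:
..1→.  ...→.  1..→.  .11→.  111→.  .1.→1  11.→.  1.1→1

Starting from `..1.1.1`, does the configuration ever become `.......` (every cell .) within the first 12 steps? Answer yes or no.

step 1: ..11111
step 2: .......
all cells are . at step 2

yes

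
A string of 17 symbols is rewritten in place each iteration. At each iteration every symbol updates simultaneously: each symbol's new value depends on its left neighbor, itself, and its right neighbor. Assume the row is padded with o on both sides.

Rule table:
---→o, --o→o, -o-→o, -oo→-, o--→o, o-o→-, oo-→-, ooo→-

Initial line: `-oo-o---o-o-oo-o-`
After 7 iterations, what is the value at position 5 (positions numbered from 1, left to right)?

----ooooo-o----o-
oooo------oooooo-
----oooooo-------
oooo------ooooooo
----oooooo-------  (repeats iteration 3; period 2)
iteration 7: ----oooooo-------
position 5 holds o

o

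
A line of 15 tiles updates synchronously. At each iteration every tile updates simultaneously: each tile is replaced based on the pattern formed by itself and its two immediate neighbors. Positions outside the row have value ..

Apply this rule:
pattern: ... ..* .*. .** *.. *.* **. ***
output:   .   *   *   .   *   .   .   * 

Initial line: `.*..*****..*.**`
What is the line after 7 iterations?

**..*...**.***.

****.***.***...
.**...*...*.*..
*..*.***.**.**.
****..*.......*
.**.****.....**
*....**.*...*..
**..*...**.***.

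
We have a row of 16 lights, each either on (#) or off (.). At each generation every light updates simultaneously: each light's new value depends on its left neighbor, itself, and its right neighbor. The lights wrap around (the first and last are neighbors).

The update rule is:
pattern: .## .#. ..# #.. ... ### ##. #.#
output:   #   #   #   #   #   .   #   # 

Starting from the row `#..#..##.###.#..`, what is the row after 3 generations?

##########.#####

##########.#####
.........###....
##########.#####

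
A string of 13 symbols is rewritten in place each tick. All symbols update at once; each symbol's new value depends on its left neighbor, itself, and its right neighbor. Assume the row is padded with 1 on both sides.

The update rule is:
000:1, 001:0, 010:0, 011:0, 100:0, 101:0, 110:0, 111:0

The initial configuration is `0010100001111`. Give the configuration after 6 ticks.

0111100001110

tick 1: 0000001100000
tick 2: 0111100001110
tick 3: 0000001100000  (repeats tick 1; period 2)
tick 6: 0111100001110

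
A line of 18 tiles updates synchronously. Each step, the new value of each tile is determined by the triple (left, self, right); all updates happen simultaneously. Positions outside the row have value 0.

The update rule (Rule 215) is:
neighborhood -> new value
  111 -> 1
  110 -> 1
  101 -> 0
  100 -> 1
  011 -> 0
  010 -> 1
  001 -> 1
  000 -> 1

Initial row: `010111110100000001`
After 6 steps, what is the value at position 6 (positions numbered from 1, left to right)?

1

110011110111111111
011101110011111111
101100111101111111
100111011100111111
111011001111011111
011001110111001111
position 6 holds 1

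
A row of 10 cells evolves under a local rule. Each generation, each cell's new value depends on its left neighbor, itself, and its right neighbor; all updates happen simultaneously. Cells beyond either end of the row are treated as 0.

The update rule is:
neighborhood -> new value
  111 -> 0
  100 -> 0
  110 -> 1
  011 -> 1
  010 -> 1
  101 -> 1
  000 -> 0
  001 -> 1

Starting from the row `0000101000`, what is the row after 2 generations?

0011001000

0001111000
0011001000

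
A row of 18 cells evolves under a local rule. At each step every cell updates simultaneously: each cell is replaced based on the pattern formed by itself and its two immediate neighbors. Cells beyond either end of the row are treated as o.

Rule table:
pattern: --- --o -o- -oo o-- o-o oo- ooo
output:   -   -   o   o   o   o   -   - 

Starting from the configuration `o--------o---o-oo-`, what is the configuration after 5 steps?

-o-o-o---oo----o--

-o-------oo--ooo-o
ooo------o-o-o--oo
---o-----oooooo-o-
o--oo----o-----ooo
-o-o-o---oo----o--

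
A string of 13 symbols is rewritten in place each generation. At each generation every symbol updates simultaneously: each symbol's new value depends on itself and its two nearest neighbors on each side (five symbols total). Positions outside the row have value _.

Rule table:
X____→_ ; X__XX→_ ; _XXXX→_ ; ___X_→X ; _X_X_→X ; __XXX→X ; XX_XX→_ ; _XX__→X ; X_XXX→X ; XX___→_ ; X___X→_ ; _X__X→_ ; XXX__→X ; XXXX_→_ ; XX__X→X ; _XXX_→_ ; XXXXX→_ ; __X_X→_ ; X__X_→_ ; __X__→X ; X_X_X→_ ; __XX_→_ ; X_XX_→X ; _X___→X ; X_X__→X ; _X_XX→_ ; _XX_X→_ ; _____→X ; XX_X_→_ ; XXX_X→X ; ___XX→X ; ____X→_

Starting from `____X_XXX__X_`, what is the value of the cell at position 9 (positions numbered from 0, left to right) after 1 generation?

X

generation 1: XX_X__X_XX_XX
position 9 holds X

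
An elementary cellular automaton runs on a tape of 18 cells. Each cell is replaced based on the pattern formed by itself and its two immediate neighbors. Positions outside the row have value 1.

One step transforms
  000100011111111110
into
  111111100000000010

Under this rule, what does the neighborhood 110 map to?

At position 16 the neighborhood is 110; the next row has 1 there.

1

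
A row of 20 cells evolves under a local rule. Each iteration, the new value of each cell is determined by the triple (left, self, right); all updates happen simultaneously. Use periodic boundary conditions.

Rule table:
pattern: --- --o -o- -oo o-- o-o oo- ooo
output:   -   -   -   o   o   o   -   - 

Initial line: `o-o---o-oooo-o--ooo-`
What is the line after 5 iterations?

o--o-o-o--o-o---o-o-

-o-o---oo---o-o-o--o
o-o-o--o-o---o-o-o--
-o-o-o--o-o---o-o-o-
--o-o-o--o-o---o-o-o
o--o-o-o--o-o---o-o-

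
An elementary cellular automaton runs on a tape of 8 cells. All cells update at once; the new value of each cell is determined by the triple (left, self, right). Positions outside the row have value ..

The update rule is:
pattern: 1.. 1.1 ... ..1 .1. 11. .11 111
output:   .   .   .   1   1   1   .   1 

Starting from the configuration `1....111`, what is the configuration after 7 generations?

1.1.1.11

1...1.11
1..11..1
1.1.1.11
1.1.1..1
1.1.1.11  (repeats generation 3; period 2)
generation 7: 1.1.1.11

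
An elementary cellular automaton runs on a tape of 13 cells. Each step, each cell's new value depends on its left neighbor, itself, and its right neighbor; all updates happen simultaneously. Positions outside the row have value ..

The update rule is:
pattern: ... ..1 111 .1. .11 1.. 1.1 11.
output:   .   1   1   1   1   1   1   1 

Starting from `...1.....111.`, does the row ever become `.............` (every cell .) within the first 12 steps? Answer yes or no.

no

..111...11111
.11111.111111
1111111111111
1111111111111  (fixed point — unchanged through step 12)
step 12 is 1111111111111, still not uniform .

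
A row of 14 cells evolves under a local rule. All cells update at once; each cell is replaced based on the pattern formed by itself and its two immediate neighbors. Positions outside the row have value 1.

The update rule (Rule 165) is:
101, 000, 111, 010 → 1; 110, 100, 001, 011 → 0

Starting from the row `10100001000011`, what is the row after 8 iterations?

iteration 1: 01101101011001
iteration 2: 10010011100000
iteration 3: 00010001001110
iteration 4: 01010101000101
iteration 5: 11111111010110
iteration 6: 11111110111001
iteration 7: 11111101010000
iteration 8: 11111011110110

11111011110110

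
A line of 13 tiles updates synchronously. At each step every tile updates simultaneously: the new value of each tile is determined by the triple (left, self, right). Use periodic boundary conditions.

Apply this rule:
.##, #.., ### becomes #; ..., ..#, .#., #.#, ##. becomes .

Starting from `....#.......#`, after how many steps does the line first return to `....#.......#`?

13

#....#.......
.#....#......
..#....#.....
...#....#....
....#....#...
.....#....#..
......#....#.
.......#....#
#.......#....
.#.......#...
..#.......#..
...#.......#.
....#.......#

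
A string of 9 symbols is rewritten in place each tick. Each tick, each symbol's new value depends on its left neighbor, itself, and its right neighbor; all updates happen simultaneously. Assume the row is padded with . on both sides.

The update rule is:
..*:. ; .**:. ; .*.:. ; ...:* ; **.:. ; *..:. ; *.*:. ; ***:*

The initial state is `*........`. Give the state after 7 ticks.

**..****.

tick 1: ..*******
tick 2: *..*****.
tick 3: ....***..
tick 4: ***..*..*
tick 5: .*.......
tick 6: ...******
tick 7: **..****.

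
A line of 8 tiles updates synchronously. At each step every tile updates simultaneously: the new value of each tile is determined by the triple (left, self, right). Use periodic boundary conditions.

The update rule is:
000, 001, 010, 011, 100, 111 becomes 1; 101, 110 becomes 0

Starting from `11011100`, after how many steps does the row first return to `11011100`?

step 1: 10011011
step 2: 01110011
step 3: 01101110
step 4: 11001101
step 5: 10111001
step 6: 00110111
step 7: 11100110
step 8: 11011100

8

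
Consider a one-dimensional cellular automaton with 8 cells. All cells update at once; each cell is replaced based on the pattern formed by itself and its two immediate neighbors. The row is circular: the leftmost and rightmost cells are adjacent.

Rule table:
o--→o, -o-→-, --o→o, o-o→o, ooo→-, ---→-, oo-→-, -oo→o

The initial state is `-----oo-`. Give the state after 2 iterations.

o--oo-o-

----oo-o
o--oo-o-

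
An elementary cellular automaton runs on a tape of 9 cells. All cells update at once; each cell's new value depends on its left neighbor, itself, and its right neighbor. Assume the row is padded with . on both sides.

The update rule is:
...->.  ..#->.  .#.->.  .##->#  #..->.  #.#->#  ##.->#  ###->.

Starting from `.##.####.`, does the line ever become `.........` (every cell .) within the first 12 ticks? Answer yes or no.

yes

.####..#.
.#..#....
.........
all cells are . at tick 3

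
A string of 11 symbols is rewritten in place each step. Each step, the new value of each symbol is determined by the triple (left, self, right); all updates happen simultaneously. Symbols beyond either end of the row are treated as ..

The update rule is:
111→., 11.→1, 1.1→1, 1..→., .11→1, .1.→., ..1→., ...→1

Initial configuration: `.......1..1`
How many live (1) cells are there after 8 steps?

step 1: 111111.....
step 2: 1....1.1111
step 3: ..11..11..1
step 4: 1.11..11...
step 5: .111..11.11
step 6: .1.1..11111
step 7: ..1...1...1
step 8: 1...1...1..
count of 1: 3

3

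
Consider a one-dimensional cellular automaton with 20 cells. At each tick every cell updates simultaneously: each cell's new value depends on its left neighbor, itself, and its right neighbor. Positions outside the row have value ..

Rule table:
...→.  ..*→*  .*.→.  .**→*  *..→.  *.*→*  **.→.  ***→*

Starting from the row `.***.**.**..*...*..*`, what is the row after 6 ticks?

*.**..*...*..*......

tick 1: ***.**.**..*...*..*.
tick 2: **.**.**..*...*..*..
tick 3: *.**.**..*...*..*...
tick 4: .**.**..*...*..*....
tick 5: **.**..*...*..*.....
tick 6: *.**..*...*..*......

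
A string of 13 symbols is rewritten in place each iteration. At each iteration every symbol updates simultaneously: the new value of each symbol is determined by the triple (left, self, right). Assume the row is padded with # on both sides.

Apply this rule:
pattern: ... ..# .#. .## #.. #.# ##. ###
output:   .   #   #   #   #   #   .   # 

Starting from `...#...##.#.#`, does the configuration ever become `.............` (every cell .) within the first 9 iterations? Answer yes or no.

iteration 1: #.###.##.####
iteration 2: .###.##.#####
iteration 3: ###.##.######
iteration 4: ##.##.#######
iteration 5: #.##.########
iteration 6: .##.#########
iteration 7: ##.##########
iteration 8: #.###########
iteration 9: .############
iteration 9 is .############, still not uniform .

no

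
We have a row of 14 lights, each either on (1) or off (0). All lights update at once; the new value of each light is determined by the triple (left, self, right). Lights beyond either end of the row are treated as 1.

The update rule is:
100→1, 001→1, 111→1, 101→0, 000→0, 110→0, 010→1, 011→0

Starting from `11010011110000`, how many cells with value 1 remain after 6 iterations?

7

iteration 1: 10011101101001
iteration 2: 01101000001110
iteration 3: 00001100010100
iteration 4: 10010010110111
iteration 5: 01111110000011
iteration 6: 00111101000101
count of 1: 7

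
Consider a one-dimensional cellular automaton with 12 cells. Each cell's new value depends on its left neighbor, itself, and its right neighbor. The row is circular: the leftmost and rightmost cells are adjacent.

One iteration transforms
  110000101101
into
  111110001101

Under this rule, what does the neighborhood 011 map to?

At position 8 the neighborhood is 011; the next row has 1 there.

1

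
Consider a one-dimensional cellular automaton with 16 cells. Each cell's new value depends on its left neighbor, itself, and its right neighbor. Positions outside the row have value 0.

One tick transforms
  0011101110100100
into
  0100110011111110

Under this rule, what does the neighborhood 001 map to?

At position 1 the neighborhood is 001; the next row has 1 there.

1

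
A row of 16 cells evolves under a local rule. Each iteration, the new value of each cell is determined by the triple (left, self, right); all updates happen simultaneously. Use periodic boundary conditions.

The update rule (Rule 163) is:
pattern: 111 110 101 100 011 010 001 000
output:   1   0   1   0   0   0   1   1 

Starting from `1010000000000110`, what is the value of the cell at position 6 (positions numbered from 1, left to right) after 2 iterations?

0100111111111001
1001011111110010
position 6 holds 1

1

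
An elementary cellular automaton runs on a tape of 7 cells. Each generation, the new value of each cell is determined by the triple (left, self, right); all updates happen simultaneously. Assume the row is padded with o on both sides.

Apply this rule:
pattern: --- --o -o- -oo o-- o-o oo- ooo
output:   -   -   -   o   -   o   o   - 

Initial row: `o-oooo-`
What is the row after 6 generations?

------o

generation 1: ooo--oo
generation 2: --o--o-
generation 3: ------o
generation 4: ------o  (fixed point — unchanged through generation 6)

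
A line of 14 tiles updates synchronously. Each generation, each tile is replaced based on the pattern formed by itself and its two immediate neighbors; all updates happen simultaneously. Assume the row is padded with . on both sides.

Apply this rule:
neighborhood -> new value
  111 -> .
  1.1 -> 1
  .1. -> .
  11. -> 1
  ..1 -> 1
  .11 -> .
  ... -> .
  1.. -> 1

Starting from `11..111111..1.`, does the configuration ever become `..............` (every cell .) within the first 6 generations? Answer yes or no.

.111.....111.1
1..11...1..11.
.11.11.1.11.11
1.11.11.1.11.1
.1.11.11.1.11.
1.1.11.11.1.11
generation 6 is 1.1.11.11.1.11, still not uniform .

no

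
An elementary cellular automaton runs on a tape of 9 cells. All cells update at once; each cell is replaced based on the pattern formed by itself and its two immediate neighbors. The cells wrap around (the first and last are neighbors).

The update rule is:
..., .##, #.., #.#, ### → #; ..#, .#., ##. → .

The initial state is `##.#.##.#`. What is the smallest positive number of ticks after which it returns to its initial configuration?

#.#.##.##
.#.##.###
#.##.###.
.##.###.#
##.###.#.
#.###.#.#
.###.#.##
###.#.##.
##.#.##.#

9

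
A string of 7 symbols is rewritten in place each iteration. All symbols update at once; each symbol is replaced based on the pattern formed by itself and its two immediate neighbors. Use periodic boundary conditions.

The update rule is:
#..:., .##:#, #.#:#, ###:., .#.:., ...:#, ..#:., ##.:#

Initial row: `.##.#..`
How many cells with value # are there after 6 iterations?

iteration 1: .###..#
iteration 2: ##.#...
iteration 3: ###..#.
iteration 4: #.#...#
iteration 5: ##..#.#
iteration 6: .#...##
count of #: 3

3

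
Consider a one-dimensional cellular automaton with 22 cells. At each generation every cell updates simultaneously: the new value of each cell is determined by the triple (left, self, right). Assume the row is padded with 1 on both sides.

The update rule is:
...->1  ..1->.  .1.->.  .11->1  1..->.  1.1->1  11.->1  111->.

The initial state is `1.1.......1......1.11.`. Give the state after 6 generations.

..11.11.1.11...11....1

generation 1: 11..11111...1111..1111
generation 2: .1..1...1.1.1..1..1...
generation 3: 1.....1..1.1........1.
generation 4: 1.111.....1..111111..1
generation 5: 111.1.111....1....1..1
generation 6: ..11.11.1.11...11....1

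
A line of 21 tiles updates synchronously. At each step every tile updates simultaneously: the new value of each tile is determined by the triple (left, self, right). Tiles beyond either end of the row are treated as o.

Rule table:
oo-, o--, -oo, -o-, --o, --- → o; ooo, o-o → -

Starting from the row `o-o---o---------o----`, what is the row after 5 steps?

o-ooooooooooooooooooo

step 1: o-ooooooooooooooooooo
step 2: o-o------------------
step 3: o-ooooooooooooooooooo  (repeats step 1; period 2)
step 5: o-ooooooooooooooooooo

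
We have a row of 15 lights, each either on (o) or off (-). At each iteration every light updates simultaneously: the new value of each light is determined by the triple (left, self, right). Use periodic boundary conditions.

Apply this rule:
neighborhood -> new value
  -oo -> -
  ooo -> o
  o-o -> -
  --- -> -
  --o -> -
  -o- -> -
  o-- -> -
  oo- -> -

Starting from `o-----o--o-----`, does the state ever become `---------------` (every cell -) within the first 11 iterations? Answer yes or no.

---------------
all cells are - at iteration 1

yes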